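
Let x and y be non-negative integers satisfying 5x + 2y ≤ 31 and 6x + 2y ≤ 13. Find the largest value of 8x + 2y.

16

The continuous relaxation peaks at (2.17, 0) with value 17.33; rounding to a feasible lattice point costs some objective.
(x,y)=(2,0): 5·2+2·0=10≤31, 6·2+2·0=12≤13, objective 16.
(x,y)=(1,1): 5·1+2·1=7≤31, 6·1+2·1=8≤13, objective 10.
No feasible integer point exceeds 16.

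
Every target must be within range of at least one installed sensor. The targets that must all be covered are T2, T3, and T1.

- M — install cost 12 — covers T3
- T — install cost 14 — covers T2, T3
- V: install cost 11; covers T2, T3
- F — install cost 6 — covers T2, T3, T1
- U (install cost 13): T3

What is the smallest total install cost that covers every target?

6

F alone covers T2, T3, T1 — every target.
Total install cost: 6.
No cover costs less than 6.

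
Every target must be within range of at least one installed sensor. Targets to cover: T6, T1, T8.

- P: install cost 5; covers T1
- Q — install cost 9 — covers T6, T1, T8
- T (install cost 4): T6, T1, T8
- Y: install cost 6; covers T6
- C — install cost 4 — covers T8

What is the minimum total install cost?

T alone covers T6, T1, T8 — every target.
Total install cost: 4.
No cover costs less than 4.

4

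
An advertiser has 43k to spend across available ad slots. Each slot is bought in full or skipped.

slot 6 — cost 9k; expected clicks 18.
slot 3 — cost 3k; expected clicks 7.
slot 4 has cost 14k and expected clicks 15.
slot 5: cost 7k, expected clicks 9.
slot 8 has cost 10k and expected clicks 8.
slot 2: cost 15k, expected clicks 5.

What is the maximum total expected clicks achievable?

slot 6 + slot 4 + slot 5 + slot 8: cost 9 + 14 + 7 + 10 = 40 ≤ 43, expected clicks 18 + 15 + 9 + 8 = 50.
slot 6 + slot 3 + slot 4 + slot 5 + slot 8: cost 9 + 3 + 14 + 7 + 10 = 43 ≤ 43, expected clicks 18 + 7 + 15 + 9 + 8 = 57.
slot 6 + slot 3 + slot 4 + slot 5: cost 9 + 3 + 14 + 7 = 33 ≤ 43, expected clicks 18 + 7 + 15 + 9 = 49.
Best is slot 6, slot 3, slot 4, slot 5, and slot 8 with total expected clicks 57.

57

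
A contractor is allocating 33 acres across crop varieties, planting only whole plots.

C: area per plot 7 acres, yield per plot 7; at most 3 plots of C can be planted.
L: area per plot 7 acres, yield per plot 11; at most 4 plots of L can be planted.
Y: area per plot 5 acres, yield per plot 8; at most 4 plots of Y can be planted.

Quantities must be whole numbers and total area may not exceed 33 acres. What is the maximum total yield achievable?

Y has the best ratio (8/5); taking only Y gives at most 4×8 = 32 (stopped by the supply cap of 4).
Mixing does better — 4×L and 1×Y: area 33 ≤ 33, yield 4·11 + 1·8 = 52.

52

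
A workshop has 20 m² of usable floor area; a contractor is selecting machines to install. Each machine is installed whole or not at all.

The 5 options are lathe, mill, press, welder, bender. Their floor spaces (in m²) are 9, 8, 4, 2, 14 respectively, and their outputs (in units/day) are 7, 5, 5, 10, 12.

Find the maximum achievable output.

27

press + welder + bender: floor space 4 + 2 + 14 = 20 ≤ 20, output 5 + 10 + 12 = 27.
lathe + press + welder: floor space 9 + 4 + 2 = 15 ≤ 20, output 7 + 5 + 10 = 22.
Best is press, welder, and bender with total output 27.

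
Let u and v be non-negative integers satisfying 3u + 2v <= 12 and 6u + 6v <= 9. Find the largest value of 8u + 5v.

8

Relaxing integrality, the LP optimum is 12.00 at (u,v) = (1.5, 0), which is not an integer point.
(u,v)=(1,0) is feasible, giving 8.
(u,v)=(0,1) is feasible, giving 5.
The best lattice point is (1,0), giving 8.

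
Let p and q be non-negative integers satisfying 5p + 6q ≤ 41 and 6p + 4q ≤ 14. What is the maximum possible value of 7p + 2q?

(p,q)=(2,0) is feasible, giving 14.
(p,q)=(1,1) is feasible, giving 9.
(p,q)=(1,0) is feasible, giving 7.
No feasible integer point exceeds 14.

14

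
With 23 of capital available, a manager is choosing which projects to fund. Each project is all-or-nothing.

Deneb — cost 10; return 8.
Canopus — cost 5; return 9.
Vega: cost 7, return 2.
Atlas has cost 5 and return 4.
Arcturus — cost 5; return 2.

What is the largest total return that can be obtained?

21

Treat it as a binary knapsack problem.
Take Deneb, Canopus, and Atlas: cost 10 + 5 + 5 = 20 ≤ 23, return 8 + 9 + 4 = 21.
No other feasible combination does better.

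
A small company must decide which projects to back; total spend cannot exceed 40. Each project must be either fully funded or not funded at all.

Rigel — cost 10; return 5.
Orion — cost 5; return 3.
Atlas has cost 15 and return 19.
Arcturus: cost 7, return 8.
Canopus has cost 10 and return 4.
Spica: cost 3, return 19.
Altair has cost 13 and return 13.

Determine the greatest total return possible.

Orion + Atlas + Spica + Altair: cost 5 + 15 + 3 + 13 = 36 ≤ 40, return 3 + 19 + 19 + 13 = 54.
Atlas + Arcturus + Spica + Altair: cost 15 + 7 + 3 + 13 = 38 ≤ 40, return 19 + 8 + 19 + 13 = 59.
Best is Atlas, Arcturus, Spica, and Altair with total return 59.

59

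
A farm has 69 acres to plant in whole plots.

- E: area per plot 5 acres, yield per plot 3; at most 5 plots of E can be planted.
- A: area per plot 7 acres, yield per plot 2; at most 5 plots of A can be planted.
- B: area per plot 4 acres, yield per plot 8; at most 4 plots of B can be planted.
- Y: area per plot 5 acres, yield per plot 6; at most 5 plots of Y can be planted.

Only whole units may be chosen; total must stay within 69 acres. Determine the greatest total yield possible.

4×E, 1×A, 4×B, and 5×Y: area 68 ≤ 69, yield 4·3 + 1·2 + 4·8 + 5·6 = 76.
5×E, 4×B, and 5×Y: area 66 ≤ 69, yield 5·3 + 4·8 + 5·6 = 77.
Best is 77.

77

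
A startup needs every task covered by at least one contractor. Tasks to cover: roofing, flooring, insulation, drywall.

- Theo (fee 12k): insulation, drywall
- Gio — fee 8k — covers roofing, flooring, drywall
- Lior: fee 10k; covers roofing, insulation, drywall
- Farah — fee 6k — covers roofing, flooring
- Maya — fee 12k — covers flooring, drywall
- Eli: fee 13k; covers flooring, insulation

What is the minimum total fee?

16

The greedy cost-per-new-task heuristic would pick Gio and Lior for 18, but a cheaper cover exists.
Choose Lior and Farah: together they cover roofing, flooring, insulation, drywall — every task.
Total fee: 10 + 6 = 16.
No cover costs less than 16.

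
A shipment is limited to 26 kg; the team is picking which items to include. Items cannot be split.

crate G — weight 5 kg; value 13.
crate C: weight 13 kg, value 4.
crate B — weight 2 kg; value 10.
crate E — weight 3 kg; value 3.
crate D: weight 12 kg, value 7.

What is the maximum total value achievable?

This is an integer program with binary decision variables.
crate G + crate C + crate B + crate E: weight 5 + 13 + 2 + 3 = 23 ≤ 26, value 13 + 4 + 10 + 3 = 30.
crate G + crate B + crate E + crate D: weight 5 + 2 + 3 + 12 = 22 ≤ 26, value 13 + 10 + 3 + 7 = 33.
crate G + crate B + crate D: weight 5 + 2 + 12 = 19 ≤ 26, value 13 + 10 + 7 = 30.
Best is crate G, crate B, crate E, and crate D with total value 33.

33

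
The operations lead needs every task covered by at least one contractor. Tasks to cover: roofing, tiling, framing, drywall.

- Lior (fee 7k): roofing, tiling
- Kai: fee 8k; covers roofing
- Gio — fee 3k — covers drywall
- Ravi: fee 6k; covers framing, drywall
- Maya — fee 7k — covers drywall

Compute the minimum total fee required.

13

Choose Lior and Ravi: together they cover roofing, tiling, framing, drywall — every task.
Total fee: 7 + 6 = 13.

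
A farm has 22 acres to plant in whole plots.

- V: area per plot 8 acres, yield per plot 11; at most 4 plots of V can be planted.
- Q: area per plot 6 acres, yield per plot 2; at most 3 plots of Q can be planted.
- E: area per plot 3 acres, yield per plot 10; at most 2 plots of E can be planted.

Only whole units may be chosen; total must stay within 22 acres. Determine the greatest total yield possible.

Take 2×V and 2×E: area 22 ≤ 22, yield 2·11 + 2·10 = 42.
E has the best ratio (10/3) and is taken to its limit of 2; remaining capacity is filled optimally with the others.

42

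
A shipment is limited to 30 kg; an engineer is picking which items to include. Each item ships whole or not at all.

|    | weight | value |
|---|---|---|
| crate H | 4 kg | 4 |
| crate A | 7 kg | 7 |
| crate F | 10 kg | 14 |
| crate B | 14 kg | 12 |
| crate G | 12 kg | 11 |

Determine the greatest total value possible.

32

This is an integer program with binary decision variables.
crate A + crate F + crate G: weight 7 + 10 + 12 = 29 ≤ 30, value 7 + 14 + 11 = 32.
crate H + crate F + crate B: weight 4 + 10 + 14 = 28 ≤ 30, value 4 + 14 + 12 = 30.
Best is crate A, crate F, and crate G with total value 32.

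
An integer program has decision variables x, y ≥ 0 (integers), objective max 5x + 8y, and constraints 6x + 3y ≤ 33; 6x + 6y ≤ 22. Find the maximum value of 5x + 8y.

Relaxing integrality, the LP optimum is 29.33 at (x,y) = (0, 3.67), which is not an integer point.
(x,y)=(0,3): 6·0+3·3=9≤33, 6·0+6·3=18≤22, objective 24.
(x,y)=(1,2): 6·1+3·2=12≤33, 6·1+6·2=18≤22, objective 21.
No feasible integer point exceeds 24.

24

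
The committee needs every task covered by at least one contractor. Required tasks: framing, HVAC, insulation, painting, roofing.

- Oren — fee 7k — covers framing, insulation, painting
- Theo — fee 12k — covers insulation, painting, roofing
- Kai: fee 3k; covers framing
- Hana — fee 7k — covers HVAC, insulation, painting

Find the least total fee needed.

The greedy cost-per-new-task heuristic would pick Oren, Hana, and Theo for 26, but a cheaper cover exists.
Choose Theo, Kai, and Hana: together they cover framing, HVAC, insulation, painting, roofing — every task.
Total fee: 12 + 3 + 7 = 22.
No cover costs less than 22.

22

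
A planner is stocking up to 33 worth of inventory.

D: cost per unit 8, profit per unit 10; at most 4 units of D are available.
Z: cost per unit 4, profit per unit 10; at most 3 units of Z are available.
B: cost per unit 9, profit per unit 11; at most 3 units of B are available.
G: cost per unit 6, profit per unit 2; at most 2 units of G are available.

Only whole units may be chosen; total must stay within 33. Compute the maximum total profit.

Take 3×Z and 2×B: cost 30 ≤ 33, profit 3·10 + 2·11 = 52.
Z has the best ratio (10/4) and is taken to its limit of 3; remaining capacity is filled optimally with the others.

52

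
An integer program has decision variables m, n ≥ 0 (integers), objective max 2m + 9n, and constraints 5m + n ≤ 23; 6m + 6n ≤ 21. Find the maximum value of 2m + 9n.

27

The continuous relaxation peaks at (0, 3.5) with value 31.50; rounding to a feasible lattice point costs some objective.
(m,n)=(0,3): 5·0+1·3=3≤23, 6·0+6·3=18≤21, objective 27.
(m,n)=(1,2): 5·1+1·2=7≤23, 6·1+6·2=18≤21, objective 20.
Maximum is 27 at (m,n)=(0,3).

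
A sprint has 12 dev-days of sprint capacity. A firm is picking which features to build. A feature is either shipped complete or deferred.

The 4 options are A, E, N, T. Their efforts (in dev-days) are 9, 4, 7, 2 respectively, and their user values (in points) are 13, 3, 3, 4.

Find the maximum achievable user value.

Allowing fractional choices, the relaxed optimum would be about 17.8, but features are indivisible.
A + T: effort 9 + 2 = 11 ≤ 12, user value 13 + 4 = 17.
A: effort 9 ≤ 12, user value 13.
E + T: effort 4 + 2 = 6 ≤ 12, user value 3 + 4 = 7.
Best is A and T with total user value 17.

17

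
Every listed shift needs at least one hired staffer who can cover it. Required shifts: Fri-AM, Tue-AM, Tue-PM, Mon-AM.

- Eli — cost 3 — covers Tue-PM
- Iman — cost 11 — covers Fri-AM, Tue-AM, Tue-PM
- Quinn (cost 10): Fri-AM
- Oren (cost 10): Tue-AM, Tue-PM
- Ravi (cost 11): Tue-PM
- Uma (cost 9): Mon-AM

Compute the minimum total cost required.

20

The greedy cost-per-new-shift heuristic would pick Eli, Iman, and Uma for 23, but a cheaper cover exists.
Choose Iman and Uma: together they cover Fri-AM, Tue-AM, Tue-PM, Mon-AM — every shift.
Total cost: 11 + 9 = 20.
No cover costs less than 20.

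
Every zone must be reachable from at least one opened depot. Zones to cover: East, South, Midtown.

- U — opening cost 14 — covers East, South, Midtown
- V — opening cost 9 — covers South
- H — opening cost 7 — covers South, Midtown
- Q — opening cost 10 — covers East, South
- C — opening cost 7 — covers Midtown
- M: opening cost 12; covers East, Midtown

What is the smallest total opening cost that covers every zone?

The greedy cost-per-new-zone heuristic would pick H and Q for 17, but a cheaper cover exists.
U alone covers East, South, Midtown — every zone.
Total opening cost: 14.
No cover costs less than 14.

14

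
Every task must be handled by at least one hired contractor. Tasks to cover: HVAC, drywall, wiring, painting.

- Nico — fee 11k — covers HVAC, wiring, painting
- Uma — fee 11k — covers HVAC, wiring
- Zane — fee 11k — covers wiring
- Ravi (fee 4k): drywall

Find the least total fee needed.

15

Choose Nico and Ravi: together they cover HVAC, drywall, wiring, painting — every task.
Total fee: 11 + 4 = 15.
No cover costs less than 15.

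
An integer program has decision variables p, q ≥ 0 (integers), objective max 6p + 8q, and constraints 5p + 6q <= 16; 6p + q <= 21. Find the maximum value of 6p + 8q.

20

(p,q)=(2,1): 5·2+6·1=16≤16, 6·2+1·1=13≤21, objective 20.
(p,q)=(3,0): 5·3+6·0=15≤16, 6·3+1·0=18≤21, objective 18.
(p,q)=(0,2): 5·0+6·2=12≤16, 6·0+1·2=2≤21, objective 16.
The best lattice point is (2,1), giving 20.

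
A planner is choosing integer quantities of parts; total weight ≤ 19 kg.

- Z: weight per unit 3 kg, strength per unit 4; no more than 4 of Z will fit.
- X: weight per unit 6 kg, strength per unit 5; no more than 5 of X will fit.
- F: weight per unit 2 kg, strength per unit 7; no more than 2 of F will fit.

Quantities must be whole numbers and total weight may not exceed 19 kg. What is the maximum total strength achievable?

4×Z and 2×F: weight 16 ≤ 19, strength 4·4 + 2·7 = 30.
3×Z, 1×X, and 2×F: weight 19 ≤ 19, strength 3·4 + 1·5 + 2·7 = 31.
Best is 31.

31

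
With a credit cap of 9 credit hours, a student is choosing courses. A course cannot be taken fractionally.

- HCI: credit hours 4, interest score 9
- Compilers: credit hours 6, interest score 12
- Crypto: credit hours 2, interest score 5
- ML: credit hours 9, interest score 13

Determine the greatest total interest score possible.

Compilers + Crypto: credit hours 6 + 2 = 8 ≤ 9, interest score 12 + 5 = 17.
HCI + Crypto: credit hours 4 + 2 = 6 ≤ 9, interest score 9 + 5 = 14.
Best is Compilers and Crypto with total interest score 17.

17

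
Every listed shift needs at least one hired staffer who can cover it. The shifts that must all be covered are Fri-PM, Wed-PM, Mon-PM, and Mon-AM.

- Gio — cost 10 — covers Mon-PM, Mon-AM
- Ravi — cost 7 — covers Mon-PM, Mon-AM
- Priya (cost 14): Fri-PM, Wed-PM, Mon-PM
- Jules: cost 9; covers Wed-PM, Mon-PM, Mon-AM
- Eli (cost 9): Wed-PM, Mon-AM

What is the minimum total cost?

21

The greedy cost-per-new-shift heuristic would pick Jules and Priya for 23, but a cheaper cover exists.
Choose Ravi and Priya: together they cover Fri-PM, Wed-PM, Mon-PM, Mon-AM — every shift.
Total cost: 7 + 14 = 21.
No cover costs less than 21.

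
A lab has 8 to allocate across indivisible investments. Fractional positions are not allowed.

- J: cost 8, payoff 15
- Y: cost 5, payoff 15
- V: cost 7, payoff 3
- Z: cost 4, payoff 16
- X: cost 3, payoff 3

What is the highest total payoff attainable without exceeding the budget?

19

Take Z and X: cost 4 + 3 = 7 ≤ 8, payoff 16 + 3 = 19.
No other feasible combination does better.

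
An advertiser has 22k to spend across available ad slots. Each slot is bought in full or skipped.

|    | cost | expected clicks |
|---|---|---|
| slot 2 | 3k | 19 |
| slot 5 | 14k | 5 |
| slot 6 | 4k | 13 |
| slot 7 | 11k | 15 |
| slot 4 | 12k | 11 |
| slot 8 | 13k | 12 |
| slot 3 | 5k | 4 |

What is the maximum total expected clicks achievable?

Allowing fractional choices, the relaxed optimum would be about 50.7, but ad slots are indivisible.
slot 2 + slot 6 + slot 8: cost 3 + 4 + 13 = 20 ≤ 22, expected clicks 19 + 13 + 12 = 44.
slot 2 + slot 6 + slot 4: cost 3 + 4 + 12 = 19 ≤ 22, expected clicks 19 + 13 + 11 = 43.
slot 2 + slot 6 + slot 7: cost 3 + 4 + 11 = 18 ≤ 22, expected clicks 19 + 13 + 15 = 47.
Best is slot 2, slot 6, and slot 7 with total expected clicks 47.

47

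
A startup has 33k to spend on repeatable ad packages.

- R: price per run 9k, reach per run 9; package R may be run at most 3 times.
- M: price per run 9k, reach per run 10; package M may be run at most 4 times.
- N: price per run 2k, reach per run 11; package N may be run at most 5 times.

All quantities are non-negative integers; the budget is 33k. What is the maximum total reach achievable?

This is a bounded integer knapsack.
Take 2×M and 5×N: price 28 ≤ 33, reach 2·10 + 5·11 = 75.
N has the best ratio (11/2) and is taken to its limit of 5; remaining capacity is filled optimally with the others.

75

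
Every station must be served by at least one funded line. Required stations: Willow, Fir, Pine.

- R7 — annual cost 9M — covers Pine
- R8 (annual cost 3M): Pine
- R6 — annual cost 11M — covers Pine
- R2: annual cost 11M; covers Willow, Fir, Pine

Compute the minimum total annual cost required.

This is an integer covering problem.
The greedy cost-per-new-station heuristic would pick R8 and R2 for 14, but a cheaper cover exists.
R2 alone covers Willow, Fir, Pine — every station.
Total annual cost: 11.
No cover costs less than 11.

11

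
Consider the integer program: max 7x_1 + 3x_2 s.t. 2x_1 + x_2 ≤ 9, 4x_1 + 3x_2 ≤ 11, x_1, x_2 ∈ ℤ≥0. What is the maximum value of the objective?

The continuous relaxation peaks at (2.75, 0) with value 19.25; rounding to a feasible lattice point costs some objective.
(x_1,x_2)=(2,1): 2·2+1·1=5≤9, 4·2+3·1=11≤11, objective 17.
(x_1,x_2)=(2,0): 2·2+1·0=4≤9, 4·2+3·0=8≤11, objective 14.
(x_1,x_2)=(1,2): 2·1+1·2=4≤9, 4·1+3·2=10≤11, objective 13.
No feasible integer point exceeds 17.

17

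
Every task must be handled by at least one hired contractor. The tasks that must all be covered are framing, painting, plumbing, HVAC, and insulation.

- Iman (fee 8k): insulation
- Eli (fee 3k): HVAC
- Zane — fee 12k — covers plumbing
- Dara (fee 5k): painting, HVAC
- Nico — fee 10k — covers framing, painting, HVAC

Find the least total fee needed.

30

This is an integer covering problem.
The greedy cost-per-new-task heuristic would pick Dara, Iman, Nico, and Zane for 35, but a cheaper cover exists.
Choose Iman, Zane, and Nico: together they cover framing, painting, plumbing, HVAC, insulation — every task.
Total fee: 8 + 12 + 10 = 30.
No cover costs less than 30.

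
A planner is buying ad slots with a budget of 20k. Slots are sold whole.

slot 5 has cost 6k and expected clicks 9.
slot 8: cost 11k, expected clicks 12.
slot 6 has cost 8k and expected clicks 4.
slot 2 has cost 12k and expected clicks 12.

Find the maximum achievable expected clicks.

21

Allowing fractional choices, the relaxed optimum would be about 24.0, but ad slots are indivisible.
slot 8 + slot 6: cost 11 + 8 = 19 ≤ 20, expected clicks 12 + 4 = 16.
slot 5 + slot 8: cost 6 + 11 = 17 ≤ 20, expected clicks 9 + 12 = 21.
slot 5 + slot 2: cost 6 + 12 = 18 ≤ 20, expected clicks 9 + 12 = 21.
The maximum expected clicks is 21; one optimal choice is slot 5 and slot 8.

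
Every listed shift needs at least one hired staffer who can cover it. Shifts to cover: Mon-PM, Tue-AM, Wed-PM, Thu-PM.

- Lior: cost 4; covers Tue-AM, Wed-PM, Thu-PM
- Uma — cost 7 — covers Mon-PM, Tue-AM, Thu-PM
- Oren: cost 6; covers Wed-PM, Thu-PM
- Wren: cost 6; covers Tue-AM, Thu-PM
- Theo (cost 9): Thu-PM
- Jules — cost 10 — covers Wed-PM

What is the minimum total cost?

Choose Lior and Uma: together they cover Mon-PM, Tue-AM, Wed-PM, Thu-PM — every shift.
Total cost: 4 + 7 = 11.
No cover costs less than 11.

11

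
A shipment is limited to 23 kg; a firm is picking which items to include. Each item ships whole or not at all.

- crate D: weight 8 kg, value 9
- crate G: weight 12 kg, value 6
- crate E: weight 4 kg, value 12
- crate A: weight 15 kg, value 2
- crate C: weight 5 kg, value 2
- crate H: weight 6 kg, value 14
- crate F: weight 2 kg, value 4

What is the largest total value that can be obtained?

Allowing fractional choices, the relaxed optimum would be about 40.5, but items are indivisible.
crate D + crate E + crate C + crate H: weight 8 + 4 + 5 + 6 = 23 ≤ 23, value 9 + 12 + 2 + 14 = 37.
crate D + crate E + crate H + crate F: weight 8 + 4 + 6 + 2 = 20 ≤ 23, value 9 + 12 + 14 + 4 = 39.
Best is crate D, crate E, crate H, and crate F with total value 39.

39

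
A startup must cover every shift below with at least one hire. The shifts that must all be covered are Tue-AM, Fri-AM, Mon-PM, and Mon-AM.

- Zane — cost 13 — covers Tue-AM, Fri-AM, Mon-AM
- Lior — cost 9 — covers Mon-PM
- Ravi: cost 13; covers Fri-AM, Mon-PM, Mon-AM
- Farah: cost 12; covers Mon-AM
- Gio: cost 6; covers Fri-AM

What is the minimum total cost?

22

This is an integer covering problem.
Choose Zane and Lior: together they cover Tue-AM, Fri-AM, Mon-PM, Mon-AM — every shift.
Total cost: 13 + 9 = 22.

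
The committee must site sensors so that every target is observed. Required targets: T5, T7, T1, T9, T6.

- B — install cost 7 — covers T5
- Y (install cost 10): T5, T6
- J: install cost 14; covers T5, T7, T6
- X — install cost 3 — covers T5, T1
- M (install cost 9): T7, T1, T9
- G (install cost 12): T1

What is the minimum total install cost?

The greedy cost-per-new-target heuristic would pick X, M, and Y for 22, but a cheaper cover exists.
Choose Y and M: together they cover T5, T7, T1, T9, T6 — every target.
Total install cost: 10 + 9 = 19.
No cover costs less than 19.

19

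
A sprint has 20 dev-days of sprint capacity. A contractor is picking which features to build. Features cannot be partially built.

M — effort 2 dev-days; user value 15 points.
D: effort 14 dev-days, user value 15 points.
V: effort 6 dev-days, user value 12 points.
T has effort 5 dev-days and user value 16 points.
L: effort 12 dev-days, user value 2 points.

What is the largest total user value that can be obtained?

43

M + V + T: effort 2 + 6 + 5 = 13 ≤ 20, user value 15 + 12 + 16 = 43.
M + T + L: effort 2 + 5 + 12 = 19 ≤ 20, user value 15 + 16 + 2 = 33.
Best is M, V, and T with total user value 43.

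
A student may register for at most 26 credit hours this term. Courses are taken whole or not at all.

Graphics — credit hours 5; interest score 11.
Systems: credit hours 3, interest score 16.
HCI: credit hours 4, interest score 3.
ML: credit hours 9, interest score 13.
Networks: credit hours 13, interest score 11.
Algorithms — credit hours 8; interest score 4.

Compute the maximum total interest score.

Treat it as a binary knapsack problem.
Graphics + Systems + HCI + ML: credit hours 5 + 3 + 4 + 9 = 21 ≤ 26, interest score 11 + 16 + 3 + 13 = 43.
Graphics + Systems + HCI + Networks: credit hours 5 + 3 + 4 + 13 = 25 ≤ 26, interest score 11 + 16 + 3 + 11 = 41.
Graphics + Systems + ML + Algorithms: credit hours 5 + 3 + 9 + 8 = 25 ≤ 26, interest score 11 + 16 + 13 + 4 = 44.
Best is Graphics, Systems, ML, and Algorithms with total interest score 44.

44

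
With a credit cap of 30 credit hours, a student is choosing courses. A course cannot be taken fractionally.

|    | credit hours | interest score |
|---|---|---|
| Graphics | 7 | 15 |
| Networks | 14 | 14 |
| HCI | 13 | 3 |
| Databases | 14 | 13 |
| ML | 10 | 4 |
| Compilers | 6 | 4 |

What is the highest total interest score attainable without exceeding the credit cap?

Graphics + Networks + Compilers: credit hours 7 + 14 + 6 = 27 ≤ 30, interest score 15 + 14 + 4 = 33.
Graphics + Databases + Compilers: credit hours 7 + 14 + 6 = 27 ≤ 30, interest score 15 + 13 + 4 = 32.
Best is Graphics, Networks, and Compilers with total interest score 33.

33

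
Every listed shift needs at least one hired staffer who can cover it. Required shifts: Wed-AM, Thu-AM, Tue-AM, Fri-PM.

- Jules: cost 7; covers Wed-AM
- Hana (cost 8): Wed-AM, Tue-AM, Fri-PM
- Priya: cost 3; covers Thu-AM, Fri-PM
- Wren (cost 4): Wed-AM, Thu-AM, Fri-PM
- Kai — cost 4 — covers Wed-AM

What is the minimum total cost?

11

The greedy cost-per-new-shift heuristic would pick Wren and Hana for 12, but a cheaper cover exists.
Choose Hana and Priya: together they cover Wed-AM, Thu-AM, Tue-AM, Fri-PM — every shift.
Total cost: 8 + 3 = 11.
No cover costs less than 11.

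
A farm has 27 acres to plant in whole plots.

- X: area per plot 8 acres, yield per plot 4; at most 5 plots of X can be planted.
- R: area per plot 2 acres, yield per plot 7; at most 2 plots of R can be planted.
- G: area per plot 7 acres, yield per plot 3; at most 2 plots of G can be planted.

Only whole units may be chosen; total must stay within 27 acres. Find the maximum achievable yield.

R has the best ratio (7/2); taking only R gives at most 2×7 = 14 (stopped by the supply cap of 2).
Mixing does better — 2×X, 2×R, and 1×G: area 27 ≤ 27, yield 2·4 + 2·7 + 1·3 = 25.

25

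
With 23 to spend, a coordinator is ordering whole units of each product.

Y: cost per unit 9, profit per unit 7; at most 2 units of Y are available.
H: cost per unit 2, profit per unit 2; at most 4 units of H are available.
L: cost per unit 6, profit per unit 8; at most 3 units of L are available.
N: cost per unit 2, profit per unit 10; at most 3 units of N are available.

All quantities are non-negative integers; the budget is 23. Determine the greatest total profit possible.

Take 2×H, 2×L, and 3×N: cost 22 ≤ 23, profit 2·2 + 2·8 + 3·10 = 50.
N has the best ratio (10/2) and is taken to its limit of 3; remaining capacity is filled optimally with the others.

50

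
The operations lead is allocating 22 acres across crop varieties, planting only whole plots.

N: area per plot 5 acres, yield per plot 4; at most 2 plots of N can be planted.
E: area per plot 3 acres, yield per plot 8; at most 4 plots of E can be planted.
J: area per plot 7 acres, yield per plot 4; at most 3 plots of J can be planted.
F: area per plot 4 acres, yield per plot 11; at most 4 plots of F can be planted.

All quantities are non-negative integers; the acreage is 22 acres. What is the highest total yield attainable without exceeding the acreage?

60

3×E and 3×F: area 21 ≤ 22, yield 3·8 + 3·11 = 57.
2×E and 4×F: area 22 ≤ 22, yield 2·8 + 4·11 = 60.
Best is 60.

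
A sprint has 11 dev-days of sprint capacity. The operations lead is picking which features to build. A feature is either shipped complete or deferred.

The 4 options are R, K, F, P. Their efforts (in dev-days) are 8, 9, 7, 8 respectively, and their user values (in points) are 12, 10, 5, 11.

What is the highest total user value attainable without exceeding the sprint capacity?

12

This is an integer program with binary decision variables.
Allowing fractional choices, the relaxed optimum would be about 16.1, but features are indivisible.
R: effort 8 ≤ 11, user value 12.
K: effort 9 ≤ 11, user value 10.
P: effort 8 ≤ 11, user value 11.
Best is R with total user value 12.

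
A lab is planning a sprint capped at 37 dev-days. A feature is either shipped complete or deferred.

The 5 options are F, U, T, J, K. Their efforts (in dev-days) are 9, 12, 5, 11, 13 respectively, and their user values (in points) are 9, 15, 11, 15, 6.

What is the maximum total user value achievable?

50

This is a 0-1 knapsack instance.
F + U + T + J: effort 9 + 12 + 5 + 11 = 37 ≤ 37, user value 9 + 15 + 11 + 15 = 50.
U + T + J: effort 12 + 5 + 11 = 28 ≤ 37, user value 15 + 11 + 15 = 41.
Best is F, U, T, and J with total user value 50.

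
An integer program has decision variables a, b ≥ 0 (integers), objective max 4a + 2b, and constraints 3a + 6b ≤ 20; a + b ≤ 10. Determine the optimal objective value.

(a,b)=(6,0) is feasible, giving 24.
(a,b)=(5,0) is feasible, giving 20.
No feasible integer point exceeds 24.

24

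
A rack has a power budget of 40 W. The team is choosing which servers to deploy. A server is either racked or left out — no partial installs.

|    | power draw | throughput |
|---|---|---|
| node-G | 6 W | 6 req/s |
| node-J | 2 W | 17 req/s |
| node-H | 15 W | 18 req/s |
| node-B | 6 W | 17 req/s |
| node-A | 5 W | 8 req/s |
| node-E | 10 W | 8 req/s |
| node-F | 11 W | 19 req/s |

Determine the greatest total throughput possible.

79

Treat it as a binary knapsack problem.
Allowing fractional choices, the relaxed optimum would be about 80.0, but servers are indivisible.
node-G + node-J + node-B + node-A + node-E + node-F: power draw 6 + 2 + 6 + 5 + 10 + 11 = 40 ≤ 40, throughput 6 + 17 + 17 + 8 + 8 + 19 = 75.
node-G + node-J + node-H + node-B + node-F: power draw 6 + 2 + 15 + 6 + 11 = 40 ≤ 40, throughput 6 + 17 + 18 + 17 + 19 = 77.
node-J + node-H + node-B + node-A + node-F: power draw 2 + 15 + 6 + 5 + 11 = 39 ≤ 40, throughput 17 + 18 + 17 + 8 + 19 = 79.
Best is node-J, node-H, node-B, node-A, and node-F with total throughput 79.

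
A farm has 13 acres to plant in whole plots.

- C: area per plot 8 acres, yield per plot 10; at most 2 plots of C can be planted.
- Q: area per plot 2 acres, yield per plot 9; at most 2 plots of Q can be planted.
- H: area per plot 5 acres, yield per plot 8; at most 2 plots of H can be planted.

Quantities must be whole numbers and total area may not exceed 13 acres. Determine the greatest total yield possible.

This is a bounded integer knapsack.
Take 1×C and 2×Q: area 12 ≤ 13, yield 1·10 + 2·9 = 28.
Q has the best ratio (9/2) and is taken to its limit of 2; remaining capacity is filled optimally with the others.

28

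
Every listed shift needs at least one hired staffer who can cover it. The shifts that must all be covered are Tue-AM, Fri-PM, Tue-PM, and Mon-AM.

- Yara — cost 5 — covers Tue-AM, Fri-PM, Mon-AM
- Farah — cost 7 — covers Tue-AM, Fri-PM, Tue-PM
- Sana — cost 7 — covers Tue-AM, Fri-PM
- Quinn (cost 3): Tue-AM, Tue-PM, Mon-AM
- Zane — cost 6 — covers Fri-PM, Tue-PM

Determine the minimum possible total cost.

8

Choose Yara and Quinn: together they cover Tue-AM, Fri-PM, Tue-PM, Mon-AM — every shift.
Total cost: 5 + 3 = 8.
No cover costs less than 8.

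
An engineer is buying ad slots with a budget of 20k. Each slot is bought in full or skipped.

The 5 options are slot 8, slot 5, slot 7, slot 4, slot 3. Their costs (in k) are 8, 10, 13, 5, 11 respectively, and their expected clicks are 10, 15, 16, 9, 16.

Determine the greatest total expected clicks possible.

26

Allowing fractional choices, the relaxed optimum would be about 31.3, but ad slots are indivisible.
slot 4 + slot 3: cost 5 + 11 = 16 ≤ 20, expected clicks 9 + 16 = 25.
slot 8 + slot 5: cost 8 + 10 = 18 ≤ 20, expected clicks 10 + 15 = 25.
slot 8 + slot 3: cost 8 + 11 = 19 ≤ 20, expected clicks 10 + 16 = 26.
Best is slot 8 and slot 3 with total expected clicks 26.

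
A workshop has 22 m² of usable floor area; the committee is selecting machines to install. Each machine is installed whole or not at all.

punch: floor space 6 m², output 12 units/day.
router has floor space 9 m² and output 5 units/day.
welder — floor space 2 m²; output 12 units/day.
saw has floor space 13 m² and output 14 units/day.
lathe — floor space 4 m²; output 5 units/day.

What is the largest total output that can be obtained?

38

This is an integer program with binary decision variables.
Take punch, welder, and saw: floor space 6 + 2 + 13 = 21 ≤ 22, output 12 + 12 + 14 = 38.
No other feasible combination does better.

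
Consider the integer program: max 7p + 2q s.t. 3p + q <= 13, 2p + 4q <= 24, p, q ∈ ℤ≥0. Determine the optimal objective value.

Relaxing integrality, the LP optimum is 30.33 at (p,q) = (4.33, 0), which is not an integer point.
(p,q)=(4,1): 3·4+1·1=13≤13, 2·4+4·1=12≤24, objective 30.
(p,q)=(4,0): 3·4+1·0=12≤13, 2·4+4·0=8≤24, objective 28.
(p,q)=(3,2): 3·3+1·2=11≤13, 2·3+4·2=14≤24, objective 25.
(p,q)=(3,1): 3·3+1·1=10≤13, 2·3+4·1=10≤24, objective 23.
The best lattice point is (4,1), giving 30.

30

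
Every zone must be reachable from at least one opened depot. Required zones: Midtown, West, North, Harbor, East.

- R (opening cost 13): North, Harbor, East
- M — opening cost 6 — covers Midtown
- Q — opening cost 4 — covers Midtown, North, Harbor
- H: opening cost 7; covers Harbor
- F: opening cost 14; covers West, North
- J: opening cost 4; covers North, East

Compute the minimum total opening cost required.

Choose Q, F, and J: together they cover Midtown, West, North, Harbor, East — every zone.
Total opening cost: 4 + 14 + 4 = 22.

22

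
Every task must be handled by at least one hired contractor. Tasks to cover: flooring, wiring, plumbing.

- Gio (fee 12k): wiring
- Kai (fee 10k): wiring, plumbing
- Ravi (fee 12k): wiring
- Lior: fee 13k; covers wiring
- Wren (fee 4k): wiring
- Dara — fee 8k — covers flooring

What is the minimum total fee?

18

The greedy cost-per-new-task heuristic would pick Wren, Dara, and Kai for 22, but a cheaper cover exists.
Choose Kai and Dara: together they cover flooring, wiring, plumbing — every task.
Total fee: 10 + 8 = 18.
No cover costs less than 18.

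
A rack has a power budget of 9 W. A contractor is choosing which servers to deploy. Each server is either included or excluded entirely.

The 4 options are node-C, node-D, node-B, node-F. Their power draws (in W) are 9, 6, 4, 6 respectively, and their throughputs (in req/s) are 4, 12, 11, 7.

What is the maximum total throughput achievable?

Take node-D: power draw 6 ≤ 9, throughput 12.
No other feasible combination does better.

12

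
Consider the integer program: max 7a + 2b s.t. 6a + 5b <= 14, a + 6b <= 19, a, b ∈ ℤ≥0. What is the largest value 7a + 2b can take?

(a,b)=(2,0) is feasible, giving 14.
(a,b)=(1,1) is feasible, giving 9.
(a,b)=(1,0) is feasible, giving 7.
The best lattice point is (2,0), giving 14.

14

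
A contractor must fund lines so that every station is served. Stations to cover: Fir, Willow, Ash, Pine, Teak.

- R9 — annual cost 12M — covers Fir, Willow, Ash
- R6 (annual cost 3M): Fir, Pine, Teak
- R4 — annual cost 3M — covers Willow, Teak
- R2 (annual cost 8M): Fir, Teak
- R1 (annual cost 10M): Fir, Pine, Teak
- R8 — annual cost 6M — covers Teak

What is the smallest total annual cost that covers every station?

15

The greedy cost-per-new-station heuristic would pick R6, R4, and R9 for 18, but a cheaper cover exists.
Choose R9 and R6: together they cover Fir, Willow, Ash, Pine, Teak — every station.
Total annual cost: 12 + 3 = 15.
No cover costs less than 15.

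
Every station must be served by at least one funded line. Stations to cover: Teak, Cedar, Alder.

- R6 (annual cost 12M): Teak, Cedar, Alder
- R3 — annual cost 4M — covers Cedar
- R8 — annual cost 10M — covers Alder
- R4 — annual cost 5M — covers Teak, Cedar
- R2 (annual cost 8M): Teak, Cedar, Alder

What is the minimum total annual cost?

8

This is a weighted set-cover instance.
The greedy cost-per-new-station heuristic would pick R4 and R2 for 13, but a cheaper cover exists.
R2 alone covers Teak, Cedar, Alder — every station.
Total annual cost: 8.
No cover costs less than 8.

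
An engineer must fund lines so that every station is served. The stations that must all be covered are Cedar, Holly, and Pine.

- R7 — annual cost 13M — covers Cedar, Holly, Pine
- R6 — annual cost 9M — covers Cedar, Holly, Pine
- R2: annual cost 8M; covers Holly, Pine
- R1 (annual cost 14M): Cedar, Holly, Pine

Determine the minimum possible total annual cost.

This is an integer covering problem.
R6 alone covers Cedar, Holly, Pine — every station.
Total annual cost: 9.
No cover costs less than 9.

9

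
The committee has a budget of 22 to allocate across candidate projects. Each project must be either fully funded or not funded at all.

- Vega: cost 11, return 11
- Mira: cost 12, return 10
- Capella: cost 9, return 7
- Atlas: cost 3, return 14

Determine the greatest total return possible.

Allowing fractional choices, the relaxed optimum would be about 31.7, but projects are indivisible.
Mira + Atlas: cost 12 + 3 = 15 ≤ 22, return 10 + 14 = 24.
Vega + Atlas: cost 11 + 3 = 14 ≤ 22, return 11 + 14 = 25.
Best is Vega and Atlas with total return 25.

25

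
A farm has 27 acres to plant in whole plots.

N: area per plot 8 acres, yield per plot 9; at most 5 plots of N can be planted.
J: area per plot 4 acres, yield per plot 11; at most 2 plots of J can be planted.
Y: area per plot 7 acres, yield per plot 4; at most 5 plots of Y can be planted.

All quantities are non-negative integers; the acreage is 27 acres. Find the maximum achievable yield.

40

Take 2×N and 2×J: area 24 ≤ 27, yield 2·9 + 2·11 = 40.
J has the best ratio (11/4) and is taken to its limit of 2; remaining capacity is filled optimally with the others.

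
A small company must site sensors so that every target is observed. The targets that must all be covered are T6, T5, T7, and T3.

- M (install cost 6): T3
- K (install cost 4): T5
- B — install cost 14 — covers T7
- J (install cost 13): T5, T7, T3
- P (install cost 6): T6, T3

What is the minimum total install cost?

19

The greedy cost-per-new-target heuristic would pick P, K, and J for 23, but a cheaper cover exists.
Choose J and P: together they cover T6, T5, T7, T3 — every target.
Total install cost: 13 + 6 = 19.
No cover costs less than 19.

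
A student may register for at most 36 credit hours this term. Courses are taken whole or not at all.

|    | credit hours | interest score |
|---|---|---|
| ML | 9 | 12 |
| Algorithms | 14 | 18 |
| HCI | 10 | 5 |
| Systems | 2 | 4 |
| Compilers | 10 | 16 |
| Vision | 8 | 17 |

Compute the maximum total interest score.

Allowing fractional choices, the relaxed optimum would be about 58.0, but courses are indivisible.
Algorithms + Systems + Compilers + Vision: credit hours 14 + 2 + 10 + 8 = 34 ≤ 36, interest score 18 + 4 + 16 + 17 = 55.
ML + Algorithms + Systems + Vision: credit hours 9 + 14 + 2 + 8 = 33 ≤ 36, interest score 12 + 18 + 4 + 17 = 51.
Algorithms + Compilers + Vision: credit hours 14 + 10 + 8 = 32 ≤ 36, interest score 18 + 16 + 17 = 51.
Best is Algorithms, Systems, Compilers, and Vision with total interest score 55.

55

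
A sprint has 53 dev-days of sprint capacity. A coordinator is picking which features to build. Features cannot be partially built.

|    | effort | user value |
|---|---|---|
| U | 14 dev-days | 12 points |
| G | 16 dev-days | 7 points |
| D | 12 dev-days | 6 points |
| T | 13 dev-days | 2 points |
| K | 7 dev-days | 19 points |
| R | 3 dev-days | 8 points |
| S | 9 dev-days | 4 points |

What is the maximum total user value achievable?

52

U + D + K + R + S: effort 14 + 12 + 7 + 3 + 9 = 45 ≤ 53, user value 12 + 6 + 19 + 8 + 4 = 49.
U + G + K + R + S: effort 14 + 16 + 7 + 3 + 9 = 49 ≤ 53, user value 12 + 7 + 19 + 8 + 4 = 50.
U + G + D + K + R: effort 14 + 16 + 12 + 7 + 3 = 52 ≤ 53, user value 12 + 7 + 6 + 19 + 8 = 52.
Best is U, G, D, K, and R with total user value 52.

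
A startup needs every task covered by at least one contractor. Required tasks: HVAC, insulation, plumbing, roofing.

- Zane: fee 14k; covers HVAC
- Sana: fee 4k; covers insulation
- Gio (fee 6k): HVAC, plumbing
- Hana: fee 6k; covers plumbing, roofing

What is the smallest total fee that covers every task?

16

Choose Sana, Gio, and Hana: together they cover HVAC, insulation, plumbing, roofing — every task.
Total fee: 4 + 6 + 6 = 16.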